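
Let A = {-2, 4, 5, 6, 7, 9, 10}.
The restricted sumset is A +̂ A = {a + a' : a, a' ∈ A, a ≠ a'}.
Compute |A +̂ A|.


Restricted sumset: A +̂ A = {a + a' : a ∈ A, a' ∈ A, a ≠ a'}.
Equivalently, take A + A and drop any sum 2a that is achievable ONLY as a + a for a ∈ A (i.e. sums representable only with equal summands).
Enumerate pairs (a, a') with a < a' (symmetric, so each unordered pair gives one sum; this covers all a ≠ a'):
  -2 + 4 = 2
  -2 + 5 = 3
  -2 + 6 = 4
  -2 + 7 = 5
  -2 + 9 = 7
  -2 + 10 = 8
  4 + 5 = 9
  4 + 6 = 10
  4 + 7 = 11
  4 + 9 = 13
  4 + 10 = 14
  5 + 6 = 11
  5 + 7 = 12
  5 + 9 = 14
  5 + 10 = 15
  6 + 7 = 13
  6 + 9 = 15
  6 + 10 = 16
  7 + 9 = 16
  7 + 10 = 17
  9 + 10 = 19
Collected distinct sums: {2, 3, 4, 5, 7, 8, 9, 10, 11, 12, 13, 14, 15, 16, 17, 19}
|A +̂ A| = 16
(Reference bound: |A +̂ A| ≥ 2|A| - 3 for |A| ≥ 2, with |A| = 7 giving ≥ 11.)

|A +̂ A| = 16


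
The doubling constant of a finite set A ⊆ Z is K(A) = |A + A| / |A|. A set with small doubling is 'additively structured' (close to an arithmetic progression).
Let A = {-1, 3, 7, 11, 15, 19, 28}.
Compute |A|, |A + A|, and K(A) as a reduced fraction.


|A| = 7.
Compute A + A by enumerating all 49 pairs.
A + A = {-2, 2, 6, 10, 14, 18, 22, 26, 27, 30, 31, 34, 35, 38, 39, 43, 47, 56}, so |A + A| = 18.
K = |A + A| / |A| = 18/7 (already in lowest terms) ≈ 2.5714.
Reference: AP of size 7 gives K = 13/7 ≈ 1.8571; a fully generic set of size 7 gives K ≈ 4.0000.

|A| = 7, |A + A| = 18, K = 18/7.


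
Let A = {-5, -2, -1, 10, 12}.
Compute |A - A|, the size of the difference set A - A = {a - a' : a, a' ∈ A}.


A - A = {a - a' : a, a' ∈ A}; |A| = 5.
Bounds: 2|A|-1 ≤ |A - A| ≤ |A|² - |A| + 1, i.e. 9 ≤ |A - A| ≤ 21.
Note: 0 ∈ A - A always (from a - a). The set is symmetric: if d ∈ A - A then -d ∈ A - A.
Enumerate nonzero differences d = a - a' with a > a' (then include -d):
Positive differences: {1, 2, 3, 4, 11, 12, 13, 14, 15, 17}
Full difference set: {0} ∪ (positive diffs) ∪ (negative diffs).
|A - A| = 1 + 2·10 = 21 (matches direct enumeration: 21).

|A - A| = 21


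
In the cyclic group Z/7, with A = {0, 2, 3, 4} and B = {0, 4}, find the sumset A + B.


Work in Z/7Z: reduce every sum a + b modulo 7.
Enumerate all 8 pairs:
a = 0: 0+0=0, 0+4=4
a = 2: 2+0=2, 2+4=6
a = 3: 3+0=3, 3+4=0
a = 4: 4+0=4, 4+4=1
Distinct residues collected: {0, 1, 2, 3, 4, 6}
|A + B| = 6 (out of 7 total residues).

A + B = {0, 1, 2, 3, 4, 6}


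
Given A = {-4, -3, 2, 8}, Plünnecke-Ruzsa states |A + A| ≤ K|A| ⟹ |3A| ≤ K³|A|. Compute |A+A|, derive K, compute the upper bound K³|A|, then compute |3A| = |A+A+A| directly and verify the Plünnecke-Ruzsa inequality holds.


|A| = 4.
Step 1: Compute A + A by enumerating all 16 pairs.
A + A = {-8, -7, -6, -2, -1, 4, 5, 10, 16}, so |A + A| = 9.
Step 2: Doubling constant K = |A + A|/|A| = 9/4 = 9/4 ≈ 2.2500.
Step 3: Plünnecke-Ruzsa gives |3A| ≤ K³·|A| = (2.2500)³ · 4 ≈ 45.5625.
Step 4: Compute 3A = A + A + A directly by enumerating all triples (a,b,c) ∈ A³; |3A| = 16.
Step 5: Check 16 ≤ 45.5625? Yes ✓.

K = 9/4, Plünnecke-Ruzsa bound K³|A| ≈ 45.5625, |3A| = 16, inequality holds.


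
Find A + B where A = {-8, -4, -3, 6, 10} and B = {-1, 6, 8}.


A + B = {a + b : a ∈ A, b ∈ B}.
Enumerate all |A|·|B| = 5·3 = 15 pairs (a, b) and collect distinct sums.
a = -8: -8+-1=-9, -8+6=-2, -8+8=0
a = -4: -4+-1=-5, -4+6=2, -4+8=4
a = -3: -3+-1=-4, -3+6=3, -3+8=5
a = 6: 6+-1=5, 6+6=12, 6+8=14
a = 10: 10+-1=9, 10+6=16, 10+8=18
Collecting distinct sums: A + B = {-9, -5, -4, -2, 0, 2, 3, 4, 5, 9, 12, 14, 16, 18}
|A + B| = 14

A + B = {-9, -5, -4, -2, 0, 2, 3, 4, 5, 9, 12, 14, 16, 18}


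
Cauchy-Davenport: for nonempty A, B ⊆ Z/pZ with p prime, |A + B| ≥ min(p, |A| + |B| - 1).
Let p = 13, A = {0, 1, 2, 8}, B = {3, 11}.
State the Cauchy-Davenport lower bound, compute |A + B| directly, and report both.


Cauchy-Davenport: |A + B| ≥ min(p, |A| + |B| - 1) for A, B nonempty in Z/pZ.
|A| = 4, |B| = 2, p = 13.
CD lower bound = min(13, 4 + 2 - 1) = min(13, 5) = 5.
Compute A + B mod 13 directly:
a = 0: 0+3=3, 0+11=11
a = 1: 1+3=4, 1+11=12
a = 2: 2+3=5, 2+11=0
a = 8: 8+3=11, 8+11=6
A + B = {0, 3, 4, 5, 6, 11, 12}, so |A + B| = 7.
Verify: 7 ≥ 5? Yes ✓.

CD lower bound = 5, actual |A + B| = 7.


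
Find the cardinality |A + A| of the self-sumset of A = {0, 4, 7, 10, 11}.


A + A = {a + a' : a, a' ∈ A}; |A| = 5.
General bounds: 2|A| - 1 ≤ |A + A| ≤ |A|(|A|+1)/2, i.e. 9 ≤ |A + A| ≤ 15.
Lower bound 2|A|-1 is attained iff A is an arithmetic progression.
Enumerate sums a + a' for a ≤ a' (symmetric, so this suffices):
a = 0: 0+0=0, 0+4=4, 0+7=7, 0+10=10, 0+11=11
a = 4: 4+4=8, 4+7=11, 4+10=14, 4+11=15
a = 7: 7+7=14, 7+10=17, 7+11=18
a = 10: 10+10=20, 10+11=21
a = 11: 11+11=22
Distinct sums: {0, 4, 7, 8, 10, 11, 14, 15, 17, 18, 20, 21, 22}
|A + A| = 13

|A + A| = 13


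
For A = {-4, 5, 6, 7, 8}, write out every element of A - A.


A - A = {a - a' : a, a' ∈ A}.
Compute a - a' for each ordered pair (a, a'):
a = -4: -4--4=0, -4-5=-9, -4-6=-10, -4-7=-11, -4-8=-12
a = 5: 5--4=9, 5-5=0, 5-6=-1, 5-7=-2, 5-8=-3
a = 6: 6--4=10, 6-5=1, 6-6=0, 6-7=-1, 6-8=-2
a = 7: 7--4=11, 7-5=2, 7-6=1, 7-7=0, 7-8=-1
a = 8: 8--4=12, 8-5=3, 8-6=2, 8-7=1, 8-8=0
Collecting distinct values (and noting 0 appears from a-a):
A - A = {-12, -11, -10, -9, -3, -2, -1, 0, 1, 2, 3, 9, 10, 11, 12}
|A - A| = 15

A - A = {-12, -11, -10, -9, -3, -2, -1, 0, 1, 2, 3, 9, 10, 11, 12}


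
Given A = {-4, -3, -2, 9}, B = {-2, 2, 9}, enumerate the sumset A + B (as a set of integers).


A + B = {a + b : a ∈ A, b ∈ B}.
Enumerate all |A|·|B| = 4·3 = 12 pairs (a, b) and collect distinct sums.
a = -4: -4+-2=-6, -4+2=-2, -4+9=5
a = -3: -3+-2=-5, -3+2=-1, -3+9=6
a = -2: -2+-2=-4, -2+2=0, -2+9=7
a = 9: 9+-2=7, 9+2=11, 9+9=18
Collecting distinct sums: A + B = {-6, -5, -4, -2, -1, 0, 5, 6, 7, 11, 18}
|A + B| = 11

A + B = {-6, -5, -4, -2, -1, 0, 5, 6, 7, 11, 18}


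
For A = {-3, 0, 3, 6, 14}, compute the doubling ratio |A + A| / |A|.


|A| = 5.
Compute A + A by enumerating all 25 pairs.
A + A = {-6, -3, 0, 3, 6, 9, 11, 12, 14, 17, 20, 28}, so |A + A| = 12.
K = |A + A| / |A| = 12/5 (already in lowest terms) ≈ 2.4000.
Reference: AP of size 5 gives K = 9/5 ≈ 1.8000; a fully generic set of size 5 gives K ≈ 3.0000.

|A| = 5, |A + A| = 12, K = 12/5.


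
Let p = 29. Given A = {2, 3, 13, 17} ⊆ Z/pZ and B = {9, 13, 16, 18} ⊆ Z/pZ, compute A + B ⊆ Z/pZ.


Work in Z/29Z: reduce every sum a + b modulo 29.
Enumerate all 16 pairs:
a = 2: 2+9=11, 2+13=15, 2+16=18, 2+18=20
a = 3: 3+9=12, 3+13=16, 3+16=19, 3+18=21
a = 13: 13+9=22, 13+13=26, 13+16=0, 13+18=2
a = 17: 17+9=26, 17+13=1, 17+16=4, 17+18=6
Distinct residues collected: {0, 1, 2, 4, 6, 11, 12, 15, 16, 18, 19, 20, 21, 22, 26}
|A + B| = 15 (out of 29 total residues).

A + B = {0, 1, 2, 4, 6, 11, 12, 15, 16, 18, 19, 20, 21, 22, 26}


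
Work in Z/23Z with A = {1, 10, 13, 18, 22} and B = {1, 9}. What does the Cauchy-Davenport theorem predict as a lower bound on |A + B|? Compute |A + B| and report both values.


Cauchy-Davenport: |A + B| ≥ min(p, |A| + |B| - 1) for A, B nonempty in Z/pZ.
|A| = 5, |B| = 2, p = 23.
CD lower bound = min(23, 5 + 2 - 1) = min(23, 6) = 6.
Compute A + B mod 23 directly:
a = 1: 1+1=2, 1+9=10
a = 10: 10+1=11, 10+9=19
a = 13: 13+1=14, 13+9=22
a = 18: 18+1=19, 18+9=4
a = 22: 22+1=0, 22+9=8
A + B = {0, 2, 4, 8, 10, 11, 14, 19, 22}, so |A + B| = 9.
Verify: 9 ≥ 6? Yes ✓.

CD lower bound = 6, actual |A + B| = 9.


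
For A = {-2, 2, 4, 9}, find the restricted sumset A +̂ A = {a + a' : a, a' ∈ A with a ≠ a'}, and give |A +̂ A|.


Restricted sumset: A +̂ A = {a + a' : a ∈ A, a' ∈ A, a ≠ a'}.
Equivalently, take A + A and drop any sum 2a that is achievable ONLY as a + a for a ∈ A (i.e. sums representable only with equal summands).
Enumerate pairs (a, a') with a < a' (symmetric, so each unordered pair gives one sum; this covers all a ≠ a'):
  -2 + 2 = 0
  -2 + 4 = 2
  -2 + 9 = 7
  2 + 4 = 6
  2 + 9 = 11
  4 + 9 = 13
Collected distinct sums: {0, 2, 6, 7, 11, 13}
|A +̂ A| = 6
(Reference bound: |A +̂ A| ≥ 2|A| - 3 for |A| ≥ 2, with |A| = 4 giving ≥ 5.)

|A +̂ A| = 6


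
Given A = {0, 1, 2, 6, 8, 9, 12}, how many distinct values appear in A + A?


A + A = {a + a' : a, a' ∈ A}; |A| = 7.
General bounds: 2|A| - 1 ≤ |A + A| ≤ |A|(|A|+1)/2, i.e. 13 ≤ |A + A| ≤ 28.
Lower bound 2|A|-1 is attained iff A is an arithmetic progression.
Enumerate sums a + a' for a ≤ a' (symmetric, so this suffices):
a = 0: 0+0=0, 0+1=1, 0+2=2, 0+6=6, 0+8=8, 0+9=9, 0+12=12
a = 1: 1+1=2, 1+2=3, 1+6=7, 1+8=9, 1+9=10, 1+12=13
a = 2: 2+2=4, 2+6=8, 2+8=10, 2+9=11, 2+12=14
a = 6: 6+6=12, 6+8=14, 6+9=15, 6+12=18
a = 8: 8+8=16, 8+9=17, 8+12=20
a = 9: 9+9=18, 9+12=21
a = 12: 12+12=24
Distinct sums: {0, 1, 2, 3, 4, 6, 7, 8, 9, 10, 11, 12, 13, 14, 15, 16, 17, 18, 20, 21, 24}
|A + A| = 21

|A + A| = 21


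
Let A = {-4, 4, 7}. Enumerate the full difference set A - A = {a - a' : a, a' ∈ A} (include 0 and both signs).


A - A = {a - a' : a, a' ∈ A}.
Compute a - a' for each ordered pair (a, a'):
a = -4: -4--4=0, -4-4=-8, -4-7=-11
a = 4: 4--4=8, 4-4=0, 4-7=-3
a = 7: 7--4=11, 7-4=3, 7-7=0
Collecting distinct values (and noting 0 appears from a-a):
A - A = {-11, -8, -3, 0, 3, 8, 11}
|A - A| = 7

A - A = {-11, -8, -3, 0, 3, 8, 11}


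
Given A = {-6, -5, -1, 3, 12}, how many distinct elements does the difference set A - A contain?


A - A = {a - a' : a, a' ∈ A}; |A| = 5.
Bounds: 2|A|-1 ≤ |A - A| ≤ |A|² - |A| + 1, i.e. 9 ≤ |A - A| ≤ 21.
Note: 0 ∈ A - A always (from a - a). The set is symmetric: if d ∈ A - A then -d ∈ A - A.
Enumerate nonzero differences d = a - a' with a > a' (then include -d):
Positive differences: {1, 4, 5, 8, 9, 13, 17, 18}
Full difference set: {0} ∪ (positive diffs) ∪ (negative diffs).
|A - A| = 1 + 2·8 = 17 (matches direct enumeration: 17).

|A - A| = 17


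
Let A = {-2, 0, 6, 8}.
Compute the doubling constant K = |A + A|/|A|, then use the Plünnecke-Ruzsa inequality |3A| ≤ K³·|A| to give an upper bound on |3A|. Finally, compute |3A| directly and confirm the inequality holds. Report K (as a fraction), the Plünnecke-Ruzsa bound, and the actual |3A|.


|A| = 4.
Step 1: Compute A + A by enumerating all 16 pairs.
A + A = {-4, -2, 0, 4, 6, 8, 12, 14, 16}, so |A + A| = 9.
Step 2: Doubling constant K = |A + A|/|A| = 9/4 = 9/4 ≈ 2.2500.
Step 3: Plünnecke-Ruzsa gives |3A| ≤ K³·|A| = (2.2500)³ · 4 ≈ 45.5625.
Step 4: Compute 3A = A + A + A directly by enumerating all triples (a,b,c) ∈ A³; |3A| = 16.
Step 5: Check 16 ≤ 45.5625? Yes ✓.

K = 9/4, Plünnecke-Ruzsa bound K³|A| ≈ 45.5625, |3A| = 16, inequality holds.


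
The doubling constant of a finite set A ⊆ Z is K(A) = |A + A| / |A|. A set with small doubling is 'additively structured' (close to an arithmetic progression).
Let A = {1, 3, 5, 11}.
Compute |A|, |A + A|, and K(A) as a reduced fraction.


|A| = 4.
Compute A + A by enumerating all 16 pairs.
A + A = {2, 4, 6, 8, 10, 12, 14, 16, 22}, so |A + A| = 9.
K = |A + A| / |A| = 9/4 (already in lowest terms) ≈ 2.2500.
Reference: AP of size 4 gives K = 7/4 ≈ 1.7500; a fully generic set of size 4 gives K ≈ 2.5000.

|A| = 4, |A + A| = 9, K = 9/4.


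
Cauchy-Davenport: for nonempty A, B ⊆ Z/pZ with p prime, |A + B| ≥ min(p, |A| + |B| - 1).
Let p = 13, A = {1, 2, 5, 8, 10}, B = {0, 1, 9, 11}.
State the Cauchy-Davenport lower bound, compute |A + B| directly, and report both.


Cauchy-Davenport: |A + B| ≥ min(p, |A| + |B| - 1) for A, B nonempty in Z/pZ.
|A| = 5, |B| = 4, p = 13.
CD lower bound = min(13, 5 + 4 - 1) = min(13, 8) = 8.
Compute A + B mod 13 directly:
a = 1: 1+0=1, 1+1=2, 1+9=10, 1+11=12
a = 2: 2+0=2, 2+1=3, 2+9=11, 2+11=0
a = 5: 5+0=5, 5+1=6, 5+9=1, 5+11=3
a = 8: 8+0=8, 8+1=9, 8+9=4, 8+11=6
a = 10: 10+0=10, 10+1=11, 10+9=6, 10+11=8
A + B = {0, 1, 2, 3, 4, 5, 6, 8, 9, 10, 11, 12}, so |A + B| = 12.
Verify: 12 ≥ 8? Yes ✓.

CD lower bound = 8, actual |A + B| = 12.


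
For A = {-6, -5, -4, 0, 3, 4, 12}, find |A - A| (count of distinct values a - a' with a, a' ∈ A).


A - A = {a - a' : a, a' ∈ A}; |A| = 7.
Bounds: 2|A|-1 ≤ |A - A| ≤ |A|² - |A| + 1, i.e. 13 ≤ |A - A| ≤ 43.
Note: 0 ∈ A - A always (from a - a). The set is symmetric: if d ∈ A - A then -d ∈ A - A.
Enumerate nonzero differences d = a - a' with a > a' (then include -d):
Positive differences: {1, 2, 3, 4, 5, 6, 7, 8, 9, 10, 12, 16, 17, 18}
Full difference set: {0} ∪ (positive diffs) ∪ (negative diffs).
|A - A| = 1 + 2·14 = 29 (matches direct enumeration: 29).

|A - A| = 29


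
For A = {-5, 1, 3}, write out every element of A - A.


A - A = {a - a' : a, a' ∈ A}.
Compute a - a' for each ordered pair (a, a'):
a = -5: -5--5=0, -5-1=-6, -5-3=-8
a = 1: 1--5=6, 1-1=0, 1-3=-2
a = 3: 3--5=8, 3-1=2, 3-3=0
Collecting distinct values (and noting 0 appears from a-a):
A - A = {-8, -6, -2, 0, 2, 6, 8}
|A - A| = 7

A - A = {-8, -6, -2, 0, 2, 6, 8}


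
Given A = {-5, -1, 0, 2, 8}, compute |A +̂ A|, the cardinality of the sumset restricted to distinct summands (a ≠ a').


Restricted sumset: A +̂ A = {a + a' : a ∈ A, a' ∈ A, a ≠ a'}.
Equivalently, take A + A and drop any sum 2a that is achievable ONLY as a + a for a ∈ A (i.e. sums representable only with equal summands).
Enumerate pairs (a, a') with a < a' (symmetric, so each unordered pair gives one sum; this covers all a ≠ a'):
  -5 + -1 = -6
  -5 + 0 = -5
  -5 + 2 = -3
  -5 + 8 = 3
  -1 + 0 = -1
  -1 + 2 = 1
  -1 + 8 = 7
  0 + 2 = 2
  0 + 8 = 8
  2 + 8 = 10
Collected distinct sums: {-6, -5, -3, -1, 1, 2, 3, 7, 8, 10}
|A +̂ A| = 10
(Reference bound: |A +̂ A| ≥ 2|A| - 3 for |A| ≥ 2, with |A| = 5 giving ≥ 7.)

|A +̂ A| = 10


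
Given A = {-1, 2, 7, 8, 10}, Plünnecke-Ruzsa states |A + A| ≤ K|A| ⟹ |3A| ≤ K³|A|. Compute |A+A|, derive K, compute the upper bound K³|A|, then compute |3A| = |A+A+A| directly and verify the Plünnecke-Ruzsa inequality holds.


|A| = 5.
Step 1: Compute A + A by enumerating all 25 pairs.
A + A = {-2, 1, 4, 6, 7, 9, 10, 12, 14, 15, 16, 17, 18, 20}, so |A + A| = 14.
Step 2: Doubling constant K = |A + A|/|A| = 14/5 = 14/5 ≈ 2.8000.
Step 3: Plünnecke-Ruzsa gives |3A| ≤ K³·|A| = (2.8000)³ · 5 ≈ 109.7600.
Step 4: Compute 3A = A + A + A directly by enumerating all triples (a,b,c) ∈ A³; |3A| = 26.
Step 5: Check 26 ≤ 109.7600? Yes ✓.

K = 14/5, Plünnecke-Ruzsa bound K³|A| ≈ 109.7600, |3A| = 26, inequality holds.


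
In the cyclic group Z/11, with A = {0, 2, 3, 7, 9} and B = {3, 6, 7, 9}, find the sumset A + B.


Work in Z/11Z: reduce every sum a + b modulo 11.
Enumerate all 20 pairs:
a = 0: 0+3=3, 0+6=6, 0+7=7, 0+9=9
a = 2: 2+3=5, 2+6=8, 2+7=9, 2+9=0
a = 3: 3+3=6, 3+6=9, 3+7=10, 3+9=1
a = 7: 7+3=10, 7+6=2, 7+7=3, 7+9=5
a = 9: 9+3=1, 9+6=4, 9+7=5, 9+9=7
Distinct residues collected: {0, 1, 2, 3, 4, 5, 6, 7, 8, 9, 10}
|A + B| = 11 (out of 11 total residues).

A + B = {0, 1, 2, 3, 4, 5, 6, 7, 8, 9, 10}


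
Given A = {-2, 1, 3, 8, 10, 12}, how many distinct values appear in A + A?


A + A = {a + a' : a, a' ∈ A}; |A| = 6.
General bounds: 2|A| - 1 ≤ |A + A| ≤ |A|(|A|+1)/2, i.e. 11 ≤ |A + A| ≤ 21.
Lower bound 2|A|-1 is attained iff A is an arithmetic progression.
Enumerate sums a + a' for a ≤ a' (symmetric, so this suffices):
a = -2: -2+-2=-4, -2+1=-1, -2+3=1, -2+8=6, -2+10=8, -2+12=10
a = 1: 1+1=2, 1+3=4, 1+8=9, 1+10=11, 1+12=13
a = 3: 3+3=6, 3+8=11, 3+10=13, 3+12=15
a = 8: 8+8=16, 8+10=18, 8+12=20
a = 10: 10+10=20, 10+12=22
a = 12: 12+12=24
Distinct sums: {-4, -1, 1, 2, 4, 6, 8, 9, 10, 11, 13, 15, 16, 18, 20, 22, 24}
|A + A| = 17

|A + A| = 17


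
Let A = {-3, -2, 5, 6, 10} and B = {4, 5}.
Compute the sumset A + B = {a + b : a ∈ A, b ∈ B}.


A + B = {a + b : a ∈ A, b ∈ B}.
Enumerate all |A|·|B| = 5·2 = 10 pairs (a, b) and collect distinct sums.
a = -3: -3+4=1, -3+5=2
a = -2: -2+4=2, -2+5=3
a = 5: 5+4=9, 5+5=10
a = 6: 6+4=10, 6+5=11
a = 10: 10+4=14, 10+5=15
Collecting distinct sums: A + B = {1, 2, 3, 9, 10, 11, 14, 15}
|A + B| = 8

A + B = {1, 2, 3, 9, 10, 11, 14, 15}


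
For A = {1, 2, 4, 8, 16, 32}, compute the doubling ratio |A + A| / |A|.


|A| = 6.
Compute A + A by enumerating all 36 pairs.
A + A = {2, 3, 4, 5, 6, 8, 9, 10, 12, 16, 17, 18, 20, 24, 32, 33, 34, 36, 40, 48, 64}, so |A + A| = 21.
K = |A + A| / |A| = 21/6 = 7/2 ≈ 3.5000.
Reference: AP of size 6 gives K = 11/6 ≈ 1.8333; a fully generic set of size 6 gives K ≈ 3.5000.

|A| = 6, |A + A| = 21, K = 21/6 = 7/2.


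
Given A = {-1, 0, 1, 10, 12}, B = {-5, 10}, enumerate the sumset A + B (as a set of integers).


A + B = {a + b : a ∈ A, b ∈ B}.
Enumerate all |A|·|B| = 5·2 = 10 pairs (a, b) and collect distinct sums.
a = -1: -1+-5=-6, -1+10=9
a = 0: 0+-5=-5, 0+10=10
a = 1: 1+-5=-4, 1+10=11
a = 10: 10+-5=5, 10+10=20
a = 12: 12+-5=7, 12+10=22
Collecting distinct sums: A + B = {-6, -5, -4, 5, 7, 9, 10, 11, 20, 22}
|A + B| = 10

A + B = {-6, -5, -4, 5, 7, 9, 10, 11, 20, 22}


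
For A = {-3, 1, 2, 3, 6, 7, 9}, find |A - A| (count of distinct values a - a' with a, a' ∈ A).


A - A = {a - a' : a, a' ∈ A}; |A| = 7.
Bounds: 2|A|-1 ≤ |A - A| ≤ |A|² - |A| + 1, i.e. 13 ≤ |A - A| ≤ 43.
Note: 0 ∈ A - A always (from a - a). The set is symmetric: if d ∈ A - A then -d ∈ A - A.
Enumerate nonzero differences d = a - a' with a > a' (then include -d):
Positive differences: {1, 2, 3, 4, 5, 6, 7, 8, 9, 10, 12}
Full difference set: {0} ∪ (positive diffs) ∪ (negative diffs).
|A - A| = 1 + 2·11 = 23 (matches direct enumeration: 23).

|A - A| = 23


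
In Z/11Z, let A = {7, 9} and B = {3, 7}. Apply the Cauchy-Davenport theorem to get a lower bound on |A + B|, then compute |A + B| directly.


Cauchy-Davenport: |A + B| ≥ min(p, |A| + |B| - 1) for A, B nonempty in Z/pZ.
|A| = 2, |B| = 2, p = 11.
CD lower bound = min(11, 2 + 2 - 1) = min(11, 3) = 3.
Compute A + B mod 11 directly:
a = 7: 7+3=10, 7+7=3
a = 9: 9+3=1, 9+7=5
A + B = {1, 3, 5, 10}, so |A + B| = 4.
Verify: 4 ≥ 3? Yes ✓.

CD lower bound = 3, actual |A + B| = 4.


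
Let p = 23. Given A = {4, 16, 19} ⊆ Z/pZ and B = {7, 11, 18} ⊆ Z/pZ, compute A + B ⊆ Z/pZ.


Work in Z/23Z: reduce every sum a + b modulo 23.
Enumerate all 9 pairs:
a = 4: 4+7=11, 4+11=15, 4+18=22
a = 16: 16+7=0, 16+11=4, 16+18=11
a = 19: 19+7=3, 19+11=7, 19+18=14
Distinct residues collected: {0, 3, 4, 7, 11, 14, 15, 22}
|A + B| = 8 (out of 23 total residues).

A + B = {0, 3, 4, 7, 11, 14, 15, 22}


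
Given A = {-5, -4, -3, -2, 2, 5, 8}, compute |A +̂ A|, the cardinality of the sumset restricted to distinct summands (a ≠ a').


Restricted sumset: A +̂ A = {a + a' : a ∈ A, a' ∈ A, a ≠ a'}.
Equivalently, take A + A and drop any sum 2a that is achievable ONLY as a + a for a ∈ A (i.e. sums representable only with equal summands).
Enumerate pairs (a, a') with a < a' (symmetric, so each unordered pair gives one sum; this covers all a ≠ a'):
  -5 + -4 = -9
  -5 + -3 = -8
  -5 + -2 = -7
  -5 + 2 = -3
  -5 + 5 = 0
  -5 + 8 = 3
  -4 + -3 = -7
  -4 + -2 = -6
  -4 + 2 = -2
  -4 + 5 = 1
  -4 + 8 = 4
  -3 + -2 = -5
  -3 + 2 = -1
  -3 + 5 = 2
  -3 + 8 = 5
  -2 + 2 = 0
  -2 + 5 = 3
  -2 + 8 = 6
  2 + 5 = 7
  2 + 8 = 10
  5 + 8 = 13
Collected distinct sums: {-9, -8, -7, -6, -5, -3, -2, -1, 0, 1, 2, 3, 4, 5, 6, 7, 10, 13}
|A +̂ A| = 18
(Reference bound: |A +̂ A| ≥ 2|A| - 3 for |A| ≥ 2, with |A| = 7 giving ≥ 11.)

|A +̂ A| = 18


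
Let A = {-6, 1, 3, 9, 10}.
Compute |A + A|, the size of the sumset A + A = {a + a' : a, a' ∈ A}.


A + A = {a + a' : a, a' ∈ A}; |A| = 5.
General bounds: 2|A| - 1 ≤ |A + A| ≤ |A|(|A|+1)/2, i.e. 9 ≤ |A + A| ≤ 15.
Lower bound 2|A|-1 is attained iff A is an arithmetic progression.
Enumerate sums a + a' for a ≤ a' (symmetric, so this suffices):
a = -6: -6+-6=-12, -6+1=-5, -6+3=-3, -6+9=3, -6+10=4
a = 1: 1+1=2, 1+3=4, 1+9=10, 1+10=11
a = 3: 3+3=6, 3+9=12, 3+10=13
a = 9: 9+9=18, 9+10=19
a = 10: 10+10=20
Distinct sums: {-12, -5, -3, 2, 3, 4, 6, 10, 11, 12, 13, 18, 19, 20}
|A + A| = 14

|A + A| = 14


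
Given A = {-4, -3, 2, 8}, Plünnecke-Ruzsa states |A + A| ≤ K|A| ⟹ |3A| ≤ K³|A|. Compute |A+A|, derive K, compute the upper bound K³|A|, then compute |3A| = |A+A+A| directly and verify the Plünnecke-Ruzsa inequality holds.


|A| = 4.
Step 1: Compute A + A by enumerating all 16 pairs.
A + A = {-8, -7, -6, -2, -1, 4, 5, 10, 16}, so |A + A| = 9.
Step 2: Doubling constant K = |A + A|/|A| = 9/4 = 9/4 ≈ 2.2500.
Step 3: Plünnecke-Ruzsa gives |3A| ≤ K³·|A| = (2.2500)³ · 4 ≈ 45.5625.
Step 4: Compute 3A = A + A + A directly by enumerating all triples (a,b,c) ∈ A³; |3A| = 16.
Step 5: Check 16 ≤ 45.5625? Yes ✓.

K = 9/4, Plünnecke-Ruzsa bound K³|A| ≈ 45.5625, |3A| = 16, inequality holds.


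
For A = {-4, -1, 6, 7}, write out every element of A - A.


A - A = {a - a' : a, a' ∈ A}.
Compute a - a' for each ordered pair (a, a'):
a = -4: -4--4=0, -4--1=-3, -4-6=-10, -4-7=-11
a = -1: -1--4=3, -1--1=0, -1-6=-7, -1-7=-8
a = 6: 6--4=10, 6--1=7, 6-6=0, 6-7=-1
a = 7: 7--4=11, 7--1=8, 7-6=1, 7-7=0
Collecting distinct values (and noting 0 appears from a-a):
A - A = {-11, -10, -8, -7, -3, -1, 0, 1, 3, 7, 8, 10, 11}
|A - A| = 13

A - A = {-11, -10, -8, -7, -3, -1, 0, 1, 3, 7, 8, 10, 11}


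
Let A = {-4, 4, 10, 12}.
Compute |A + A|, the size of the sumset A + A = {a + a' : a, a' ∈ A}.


A + A = {a + a' : a, a' ∈ A}; |A| = 4.
General bounds: 2|A| - 1 ≤ |A + A| ≤ |A|(|A|+1)/2, i.e. 7 ≤ |A + A| ≤ 10.
Lower bound 2|A|-1 is attained iff A is an arithmetic progression.
Enumerate sums a + a' for a ≤ a' (symmetric, so this suffices):
a = -4: -4+-4=-8, -4+4=0, -4+10=6, -4+12=8
a = 4: 4+4=8, 4+10=14, 4+12=16
a = 10: 10+10=20, 10+12=22
a = 12: 12+12=24
Distinct sums: {-8, 0, 6, 8, 14, 16, 20, 22, 24}
|A + A| = 9

|A + A| = 9


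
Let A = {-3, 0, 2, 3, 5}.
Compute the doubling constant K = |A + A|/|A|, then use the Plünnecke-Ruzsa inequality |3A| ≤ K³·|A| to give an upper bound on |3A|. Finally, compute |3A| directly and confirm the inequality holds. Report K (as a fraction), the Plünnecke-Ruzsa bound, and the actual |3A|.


|A| = 5.
Step 1: Compute A + A by enumerating all 25 pairs.
A + A = {-6, -3, -1, 0, 2, 3, 4, 5, 6, 7, 8, 10}, so |A + A| = 12.
Step 2: Doubling constant K = |A + A|/|A| = 12/5 = 12/5 ≈ 2.4000.
Step 3: Plünnecke-Ruzsa gives |3A| ≤ K³·|A| = (2.4000)³ · 5 ≈ 69.1200.
Step 4: Compute 3A = A + A + A directly by enumerating all triples (a,b,c) ∈ A³; |3A| = 20.
Step 5: Check 20 ≤ 69.1200? Yes ✓.

K = 12/5, Plünnecke-Ruzsa bound K³|A| ≈ 69.1200, |3A| = 20, inequality holds.


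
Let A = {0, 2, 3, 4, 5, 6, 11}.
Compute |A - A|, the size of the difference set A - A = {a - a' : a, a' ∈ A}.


A - A = {a - a' : a, a' ∈ A}; |A| = 7.
Bounds: 2|A|-1 ≤ |A - A| ≤ |A|² - |A| + 1, i.e. 13 ≤ |A - A| ≤ 43.
Note: 0 ∈ A - A always (from a - a). The set is symmetric: if d ∈ A - A then -d ∈ A - A.
Enumerate nonzero differences d = a - a' with a > a' (then include -d):
Positive differences: {1, 2, 3, 4, 5, 6, 7, 8, 9, 11}
Full difference set: {0} ∪ (positive diffs) ∪ (negative diffs).
|A - A| = 1 + 2·10 = 21 (matches direct enumeration: 21).

|A - A| = 21


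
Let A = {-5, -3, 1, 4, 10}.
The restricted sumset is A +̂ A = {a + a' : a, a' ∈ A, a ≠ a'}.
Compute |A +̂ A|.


Restricted sumset: A +̂ A = {a + a' : a ∈ A, a' ∈ A, a ≠ a'}.
Equivalently, take A + A and drop any sum 2a that is achievable ONLY as a + a for a ∈ A (i.e. sums representable only with equal summands).
Enumerate pairs (a, a') with a < a' (symmetric, so each unordered pair gives one sum; this covers all a ≠ a'):
  -5 + -3 = -8
  -5 + 1 = -4
  -5 + 4 = -1
  -5 + 10 = 5
  -3 + 1 = -2
  -3 + 4 = 1
  -3 + 10 = 7
  1 + 4 = 5
  1 + 10 = 11
  4 + 10 = 14
Collected distinct sums: {-8, -4, -2, -1, 1, 5, 7, 11, 14}
|A +̂ A| = 9
(Reference bound: |A +̂ A| ≥ 2|A| - 3 for |A| ≥ 2, with |A| = 5 giving ≥ 7.)

|A +̂ A| = 9


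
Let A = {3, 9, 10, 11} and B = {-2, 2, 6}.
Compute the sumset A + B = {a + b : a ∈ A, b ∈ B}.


A + B = {a + b : a ∈ A, b ∈ B}.
Enumerate all |A|·|B| = 4·3 = 12 pairs (a, b) and collect distinct sums.
a = 3: 3+-2=1, 3+2=5, 3+6=9
a = 9: 9+-2=7, 9+2=11, 9+6=15
a = 10: 10+-2=8, 10+2=12, 10+6=16
a = 11: 11+-2=9, 11+2=13, 11+6=17
Collecting distinct sums: A + B = {1, 5, 7, 8, 9, 11, 12, 13, 15, 16, 17}
|A + B| = 11

A + B = {1, 5, 7, 8, 9, 11, 12, 13, 15, 16, 17}


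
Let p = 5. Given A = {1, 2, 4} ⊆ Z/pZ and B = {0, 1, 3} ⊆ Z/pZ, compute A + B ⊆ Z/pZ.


Work in Z/5Z: reduce every sum a + b modulo 5.
Enumerate all 9 pairs:
a = 1: 1+0=1, 1+1=2, 1+3=4
a = 2: 2+0=2, 2+1=3, 2+3=0
a = 4: 4+0=4, 4+1=0, 4+3=2
Distinct residues collected: {0, 1, 2, 3, 4}
|A + B| = 5 (out of 5 total residues).

A + B = {0, 1, 2, 3, 4}


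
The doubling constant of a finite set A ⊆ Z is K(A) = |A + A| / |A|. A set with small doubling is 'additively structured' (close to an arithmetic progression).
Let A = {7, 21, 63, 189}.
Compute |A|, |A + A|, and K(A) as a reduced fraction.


|A| = 4.
Compute A + A by enumerating all 16 pairs.
A + A = {14, 28, 42, 70, 84, 126, 196, 210, 252, 378}, so |A + A| = 10.
K = |A + A| / |A| = 10/4 = 5/2 ≈ 2.5000.
Reference: AP of size 4 gives K = 7/4 ≈ 1.7500; a fully generic set of size 4 gives K ≈ 2.5000.

|A| = 4, |A + A| = 10, K = 10/4 = 5/2.


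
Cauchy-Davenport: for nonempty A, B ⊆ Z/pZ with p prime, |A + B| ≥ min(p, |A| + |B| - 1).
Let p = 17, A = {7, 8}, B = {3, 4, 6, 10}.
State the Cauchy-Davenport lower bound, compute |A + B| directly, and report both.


Cauchy-Davenport: |A + B| ≥ min(p, |A| + |B| - 1) for A, B nonempty in Z/pZ.
|A| = 2, |B| = 4, p = 17.
CD lower bound = min(17, 2 + 4 - 1) = min(17, 5) = 5.
Compute A + B mod 17 directly:
a = 7: 7+3=10, 7+4=11, 7+6=13, 7+10=0
a = 8: 8+3=11, 8+4=12, 8+6=14, 8+10=1
A + B = {0, 1, 10, 11, 12, 13, 14}, so |A + B| = 7.
Verify: 7 ≥ 5? Yes ✓.

CD lower bound = 5, actual |A + B| = 7.


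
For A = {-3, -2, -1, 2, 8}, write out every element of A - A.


A - A = {a - a' : a, a' ∈ A}.
Compute a - a' for each ordered pair (a, a'):
a = -3: -3--3=0, -3--2=-1, -3--1=-2, -3-2=-5, -3-8=-11
a = -2: -2--3=1, -2--2=0, -2--1=-1, -2-2=-4, -2-8=-10
a = -1: -1--3=2, -1--2=1, -1--1=0, -1-2=-3, -1-8=-9
a = 2: 2--3=5, 2--2=4, 2--1=3, 2-2=0, 2-8=-6
a = 8: 8--3=11, 8--2=10, 8--1=9, 8-2=6, 8-8=0
Collecting distinct values (and noting 0 appears from a-a):
A - A = {-11, -10, -9, -6, -5, -4, -3, -2, -1, 0, 1, 2, 3, 4, 5, 6, 9, 10, 11}
|A - A| = 19

A - A = {-11, -10, -9, -6, -5, -4, -3, -2, -1, 0, 1, 2, 3, 4, 5, 6, 9, 10, 11}


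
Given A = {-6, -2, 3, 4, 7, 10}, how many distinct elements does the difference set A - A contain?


A - A = {a - a' : a, a' ∈ A}; |A| = 6.
Bounds: 2|A|-1 ≤ |A - A| ≤ |A|² - |A| + 1, i.e. 11 ≤ |A - A| ≤ 31.
Note: 0 ∈ A - A always (from a - a). The set is symmetric: if d ∈ A - A then -d ∈ A - A.
Enumerate nonzero differences d = a - a' with a > a' (then include -d):
Positive differences: {1, 3, 4, 5, 6, 7, 9, 10, 12, 13, 16}
Full difference set: {0} ∪ (positive diffs) ∪ (negative diffs).
|A - A| = 1 + 2·11 = 23 (matches direct enumeration: 23).

|A - A| = 23


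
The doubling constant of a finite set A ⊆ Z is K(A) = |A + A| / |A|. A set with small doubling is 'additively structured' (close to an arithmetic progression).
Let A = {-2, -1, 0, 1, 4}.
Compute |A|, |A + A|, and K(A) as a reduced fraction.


|A| = 5.
Compute A + A by enumerating all 25 pairs.
A + A = {-4, -3, -2, -1, 0, 1, 2, 3, 4, 5, 8}, so |A + A| = 11.
K = |A + A| / |A| = 11/5 (already in lowest terms) ≈ 2.2000.
Reference: AP of size 5 gives K = 9/5 ≈ 1.8000; a fully generic set of size 5 gives K ≈ 3.0000.

|A| = 5, |A + A| = 11, K = 11/5.


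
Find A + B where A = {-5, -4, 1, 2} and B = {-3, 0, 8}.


A + B = {a + b : a ∈ A, b ∈ B}.
Enumerate all |A|·|B| = 4·3 = 12 pairs (a, b) and collect distinct sums.
a = -5: -5+-3=-8, -5+0=-5, -5+8=3
a = -4: -4+-3=-7, -4+0=-4, -4+8=4
a = 1: 1+-3=-2, 1+0=1, 1+8=9
a = 2: 2+-3=-1, 2+0=2, 2+8=10
Collecting distinct sums: A + B = {-8, -7, -5, -4, -2, -1, 1, 2, 3, 4, 9, 10}
|A + B| = 12

A + B = {-8, -7, -5, -4, -2, -1, 1, 2, 3, 4, 9, 10}


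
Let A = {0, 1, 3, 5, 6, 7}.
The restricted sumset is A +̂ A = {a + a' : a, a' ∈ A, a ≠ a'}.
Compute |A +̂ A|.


Restricted sumset: A +̂ A = {a + a' : a ∈ A, a' ∈ A, a ≠ a'}.
Equivalently, take A + A and drop any sum 2a that is achievable ONLY as a + a for a ∈ A (i.e. sums representable only with equal summands).
Enumerate pairs (a, a') with a < a' (symmetric, so each unordered pair gives one sum; this covers all a ≠ a'):
  0 + 1 = 1
  0 + 3 = 3
  0 + 5 = 5
  0 + 6 = 6
  0 + 7 = 7
  1 + 3 = 4
  1 + 5 = 6
  1 + 6 = 7
  1 + 7 = 8
  3 + 5 = 8
  3 + 6 = 9
  3 + 7 = 10
  5 + 6 = 11
  5 + 7 = 12
  6 + 7 = 13
Collected distinct sums: {1, 3, 4, 5, 6, 7, 8, 9, 10, 11, 12, 13}
|A +̂ A| = 12
(Reference bound: |A +̂ A| ≥ 2|A| - 3 for |A| ≥ 2, with |A| = 6 giving ≥ 9.)

|A +̂ A| = 12


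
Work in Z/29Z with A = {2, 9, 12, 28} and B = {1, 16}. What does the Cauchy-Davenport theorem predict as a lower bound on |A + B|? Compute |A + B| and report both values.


Cauchy-Davenport: |A + B| ≥ min(p, |A| + |B| - 1) for A, B nonempty in Z/pZ.
|A| = 4, |B| = 2, p = 29.
CD lower bound = min(29, 4 + 2 - 1) = min(29, 5) = 5.
Compute A + B mod 29 directly:
a = 2: 2+1=3, 2+16=18
a = 9: 9+1=10, 9+16=25
a = 12: 12+1=13, 12+16=28
a = 28: 28+1=0, 28+16=15
A + B = {0, 3, 10, 13, 15, 18, 25, 28}, so |A + B| = 8.
Verify: 8 ≥ 5? Yes ✓.

CD lower bound = 5, actual |A + B| = 8.


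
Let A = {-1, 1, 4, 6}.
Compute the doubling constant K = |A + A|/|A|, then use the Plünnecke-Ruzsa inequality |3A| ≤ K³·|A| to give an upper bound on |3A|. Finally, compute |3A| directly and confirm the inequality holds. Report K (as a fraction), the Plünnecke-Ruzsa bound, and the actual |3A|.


|A| = 4.
Step 1: Compute A + A by enumerating all 16 pairs.
A + A = {-2, 0, 2, 3, 5, 7, 8, 10, 12}, so |A + A| = 9.
Step 2: Doubling constant K = |A + A|/|A| = 9/4 = 9/4 ≈ 2.2500.
Step 3: Plünnecke-Ruzsa gives |3A| ≤ K³·|A| = (2.2500)³ · 4 ≈ 45.5625.
Step 4: Compute 3A = A + A + A directly by enumerating all triples (a,b,c) ∈ A³; |3A| = 16.
Step 5: Check 16 ≤ 45.5625? Yes ✓.

K = 9/4, Plünnecke-Ruzsa bound K³|A| ≈ 45.5625, |3A| = 16, inequality holds.


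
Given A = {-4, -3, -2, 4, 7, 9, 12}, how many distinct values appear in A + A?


A + A = {a + a' : a, a' ∈ A}; |A| = 7.
General bounds: 2|A| - 1 ≤ |A + A| ≤ |A|(|A|+1)/2, i.e. 13 ≤ |A + A| ≤ 28.
Lower bound 2|A|-1 is attained iff A is an arithmetic progression.
Enumerate sums a + a' for a ≤ a' (symmetric, so this suffices):
a = -4: -4+-4=-8, -4+-3=-7, -4+-2=-6, -4+4=0, -4+7=3, -4+9=5, -4+12=8
a = -3: -3+-3=-6, -3+-2=-5, -3+4=1, -3+7=4, -3+9=6, -3+12=9
a = -2: -2+-2=-4, -2+4=2, -2+7=5, -2+9=7, -2+12=10
a = 4: 4+4=8, 4+7=11, 4+9=13, 4+12=16
a = 7: 7+7=14, 7+9=16, 7+12=19
a = 9: 9+9=18, 9+12=21
a = 12: 12+12=24
Distinct sums: {-8, -7, -6, -5, -4, 0, 1, 2, 3, 4, 5, 6, 7, 8, 9, 10, 11, 13, 14, 16, 18, 19, 21, 24}
|A + A| = 24

|A + A| = 24


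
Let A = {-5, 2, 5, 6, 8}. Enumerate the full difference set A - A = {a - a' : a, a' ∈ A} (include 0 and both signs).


A - A = {a - a' : a, a' ∈ A}.
Compute a - a' for each ordered pair (a, a'):
a = -5: -5--5=0, -5-2=-7, -5-5=-10, -5-6=-11, -5-8=-13
a = 2: 2--5=7, 2-2=0, 2-5=-3, 2-6=-4, 2-8=-6
a = 5: 5--5=10, 5-2=3, 5-5=0, 5-6=-1, 5-8=-3
a = 6: 6--5=11, 6-2=4, 6-5=1, 6-6=0, 6-8=-2
a = 8: 8--5=13, 8-2=6, 8-5=3, 8-6=2, 8-8=0
Collecting distinct values (and noting 0 appears from a-a):
A - A = {-13, -11, -10, -7, -6, -4, -3, -2, -1, 0, 1, 2, 3, 4, 6, 7, 10, 11, 13}
|A - A| = 19

A - A = {-13, -11, -10, -7, -6, -4, -3, -2, -1, 0, 1, 2, 3, 4, 6, 7, 10, 11, 13}


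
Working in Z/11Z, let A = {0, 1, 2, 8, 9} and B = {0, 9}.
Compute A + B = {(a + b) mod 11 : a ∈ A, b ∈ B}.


Work in Z/11Z: reduce every sum a + b modulo 11.
Enumerate all 10 pairs:
a = 0: 0+0=0, 0+9=9
a = 1: 1+0=1, 1+9=10
a = 2: 2+0=2, 2+9=0
a = 8: 8+0=8, 8+9=6
a = 9: 9+0=9, 9+9=7
Distinct residues collected: {0, 1, 2, 6, 7, 8, 9, 10}
|A + B| = 8 (out of 11 total residues).

A + B = {0, 1, 2, 6, 7, 8, 9, 10}


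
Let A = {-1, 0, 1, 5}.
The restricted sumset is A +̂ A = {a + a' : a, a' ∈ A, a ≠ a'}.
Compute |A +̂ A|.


Restricted sumset: A +̂ A = {a + a' : a ∈ A, a' ∈ A, a ≠ a'}.
Equivalently, take A + A and drop any sum 2a that is achievable ONLY as a + a for a ∈ A (i.e. sums representable only with equal summands).
Enumerate pairs (a, a') with a < a' (symmetric, so each unordered pair gives one sum; this covers all a ≠ a'):
  -1 + 0 = -1
  -1 + 1 = 0
  -1 + 5 = 4
  0 + 1 = 1
  0 + 5 = 5
  1 + 5 = 6
Collected distinct sums: {-1, 0, 1, 4, 5, 6}
|A +̂ A| = 6
(Reference bound: |A +̂ A| ≥ 2|A| - 3 for |A| ≥ 2, with |A| = 4 giving ≥ 5.)

|A +̂ A| = 6


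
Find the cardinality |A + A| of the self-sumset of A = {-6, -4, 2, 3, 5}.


A + A = {a + a' : a, a' ∈ A}; |A| = 5.
General bounds: 2|A| - 1 ≤ |A + A| ≤ |A|(|A|+1)/2, i.e. 9 ≤ |A + A| ≤ 15.
Lower bound 2|A|-1 is attained iff A is an arithmetic progression.
Enumerate sums a + a' for a ≤ a' (symmetric, so this suffices):
a = -6: -6+-6=-12, -6+-4=-10, -6+2=-4, -6+3=-3, -6+5=-1
a = -4: -4+-4=-8, -4+2=-2, -4+3=-1, -4+5=1
a = 2: 2+2=4, 2+3=5, 2+5=7
a = 3: 3+3=6, 3+5=8
a = 5: 5+5=10
Distinct sums: {-12, -10, -8, -4, -3, -2, -1, 1, 4, 5, 6, 7, 8, 10}
|A + A| = 14

|A + A| = 14


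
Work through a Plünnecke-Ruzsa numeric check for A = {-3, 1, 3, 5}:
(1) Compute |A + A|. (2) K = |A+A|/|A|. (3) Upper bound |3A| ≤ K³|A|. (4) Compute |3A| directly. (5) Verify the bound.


|A| = 4.
Step 1: Compute A + A by enumerating all 16 pairs.
A + A = {-6, -2, 0, 2, 4, 6, 8, 10}, so |A + A| = 8.
Step 2: Doubling constant K = |A + A|/|A| = 8/4 = 8/4 ≈ 2.0000.
Step 3: Plünnecke-Ruzsa gives |3A| ≤ K³·|A| = (2.0000)³ · 4 ≈ 32.0000.
Step 4: Compute 3A = A + A + A directly by enumerating all triples (a,b,c) ∈ A³; |3A| = 12.
Step 5: Check 12 ≤ 32.0000? Yes ✓.

K = 8/4, Plünnecke-Ruzsa bound K³|A| ≈ 32.0000, |3A| = 12, inequality holds.


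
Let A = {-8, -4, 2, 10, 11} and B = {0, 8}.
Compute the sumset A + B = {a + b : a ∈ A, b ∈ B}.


A + B = {a + b : a ∈ A, b ∈ B}.
Enumerate all |A|·|B| = 5·2 = 10 pairs (a, b) and collect distinct sums.
a = -8: -8+0=-8, -8+8=0
a = -4: -4+0=-4, -4+8=4
a = 2: 2+0=2, 2+8=10
a = 10: 10+0=10, 10+8=18
a = 11: 11+0=11, 11+8=19
Collecting distinct sums: A + B = {-8, -4, 0, 2, 4, 10, 11, 18, 19}
|A + B| = 9

A + B = {-8, -4, 0, 2, 4, 10, 11, 18, 19}


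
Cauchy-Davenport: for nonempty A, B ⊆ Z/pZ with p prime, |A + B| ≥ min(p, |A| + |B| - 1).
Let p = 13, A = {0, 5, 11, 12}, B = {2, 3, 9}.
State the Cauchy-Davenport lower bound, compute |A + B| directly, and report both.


Cauchy-Davenport: |A + B| ≥ min(p, |A| + |B| - 1) for A, B nonempty in Z/pZ.
|A| = 4, |B| = 3, p = 13.
CD lower bound = min(13, 4 + 3 - 1) = min(13, 6) = 6.
Compute A + B mod 13 directly:
a = 0: 0+2=2, 0+3=3, 0+9=9
a = 5: 5+2=7, 5+3=8, 5+9=1
a = 11: 11+2=0, 11+3=1, 11+9=7
a = 12: 12+2=1, 12+3=2, 12+9=8
A + B = {0, 1, 2, 3, 7, 8, 9}, so |A + B| = 7.
Verify: 7 ≥ 6? Yes ✓.

CD lower bound = 6, actual |A + B| = 7.


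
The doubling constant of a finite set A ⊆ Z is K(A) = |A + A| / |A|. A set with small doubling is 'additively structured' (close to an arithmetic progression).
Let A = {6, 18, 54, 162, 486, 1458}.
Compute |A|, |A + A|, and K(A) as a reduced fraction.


|A| = 6.
Compute A + A by enumerating all 36 pairs.
A + A = {12, 24, 36, 60, 72, 108, 168, 180, 216, 324, 492, 504, 540, 648, 972, 1464, 1476, 1512, 1620, 1944, 2916}, so |A + A| = 21.
K = |A + A| / |A| = 21/6 = 7/2 ≈ 3.5000.
Reference: AP of size 6 gives K = 11/6 ≈ 1.8333; a fully generic set of size 6 gives K ≈ 3.5000.

|A| = 6, |A + A| = 21, K = 21/6 = 7/2.


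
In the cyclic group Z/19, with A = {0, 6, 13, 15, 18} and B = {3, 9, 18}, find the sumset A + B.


Work in Z/19Z: reduce every sum a + b modulo 19.
Enumerate all 15 pairs:
a = 0: 0+3=3, 0+9=9, 0+18=18
a = 6: 6+3=9, 6+9=15, 6+18=5
a = 13: 13+3=16, 13+9=3, 13+18=12
a = 15: 15+3=18, 15+9=5, 15+18=14
a = 18: 18+3=2, 18+9=8, 18+18=17
Distinct residues collected: {2, 3, 5, 8, 9, 12, 14, 15, 16, 17, 18}
|A + B| = 11 (out of 19 total residues).

A + B = {2, 3, 5, 8, 9, 12, 14, 15, 16, 17, 18}


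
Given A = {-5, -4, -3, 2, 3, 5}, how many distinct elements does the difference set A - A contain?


A - A = {a - a' : a, a' ∈ A}; |A| = 6.
Bounds: 2|A|-1 ≤ |A - A| ≤ |A|² - |A| + 1, i.e. 11 ≤ |A - A| ≤ 31.
Note: 0 ∈ A - A always (from a - a). The set is symmetric: if d ∈ A - A then -d ∈ A - A.
Enumerate nonzero differences d = a - a' with a > a' (then include -d):
Positive differences: {1, 2, 3, 5, 6, 7, 8, 9, 10}
Full difference set: {0} ∪ (positive diffs) ∪ (negative diffs).
|A - A| = 1 + 2·9 = 19 (matches direct enumeration: 19).

|A - A| = 19


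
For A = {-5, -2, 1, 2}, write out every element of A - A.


A - A = {a - a' : a, a' ∈ A}.
Compute a - a' for each ordered pair (a, a'):
a = -5: -5--5=0, -5--2=-3, -5-1=-6, -5-2=-7
a = -2: -2--5=3, -2--2=0, -2-1=-3, -2-2=-4
a = 1: 1--5=6, 1--2=3, 1-1=0, 1-2=-1
a = 2: 2--5=7, 2--2=4, 2-1=1, 2-2=0
Collecting distinct values (and noting 0 appears from a-a):
A - A = {-7, -6, -4, -3, -1, 0, 1, 3, 4, 6, 7}
|A - A| = 11

A - A = {-7, -6, -4, -3, -1, 0, 1, 3, 4, 6, 7}


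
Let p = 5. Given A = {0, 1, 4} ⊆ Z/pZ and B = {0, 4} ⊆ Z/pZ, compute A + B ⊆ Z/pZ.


Work in Z/5Z: reduce every sum a + b modulo 5.
Enumerate all 6 pairs:
a = 0: 0+0=0, 0+4=4
a = 1: 1+0=1, 1+4=0
a = 4: 4+0=4, 4+4=3
Distinct residues collected: {0, 1, 3, 4}
|A + B| = 4 (out of 5 total residues).

A + B = {0, 1, 3, 4}


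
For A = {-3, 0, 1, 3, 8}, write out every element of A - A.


A - A = {a - a' : a, a' ∈ A}.
Compute a - a' for each ordered pair (a, a'):
a = -3: -3--3=0, -3-0=-3, -3-1=-4, -3-3=-6, -3-8=-11
a = 0: 0--3=3, 0-0=0, 0-1=-1, 0-3=-3, 0-8=-8
a = 1: 1--3=4, 1-0=1, 1-1=0, 1-3=-2, 1-8=-7
a = 3: 3--3=6, 3-0=3, 3-1=2, 3-3=0, 3-8=-5
a = 8: 8--3=11, 8-0=8, 8-1=7, 8-3=5, 8-8=0
Collecting distinct values (and noting 0 appears from a-a):
A - A = {-11, -8, -7, -6, -5, -4, -3, -2, -1, 0, 1, 2, 3, 4, 5, 6, 7, 8, 11}
|A - A| = 19

A - A = {-11, -8, -7, -6, -5, -4, -3, -2, -1, 0, 1, 2, 3, 4, 5, 6, 7, 8, 11}


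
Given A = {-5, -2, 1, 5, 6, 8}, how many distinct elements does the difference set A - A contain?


A - A = {a - a' : a, a' ∈ A}; |A| = 6.
Bounds: 2|A|-1 ≤ |A - A| ≤ |A|² - |A| + 1, i.e. 11 ≤ |A - A| ≤ 31.
Note: 0 ∈ A - A always (from a - a). The set is symmetric: if d ∈ A - A then -d ∈ A - A.
Enumerate nonzero differences d = a - a' with a > a' (then include -d):
Positive differences: {1, 2, 3, 4, 5, 6, 7, 8, 10, 11, 13}
Full difference set: {0} ∪ (positive diffs) ∪ (negative diffs).
|A - A| = 1 + 2·11 = 23 (matches direct enumeration: 23).

|A - A| = 23


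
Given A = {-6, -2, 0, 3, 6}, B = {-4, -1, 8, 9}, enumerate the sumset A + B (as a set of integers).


A + B = {a + b : a ∈ A, b ∈ B}.
Enumerate all |A|·|B| = 5·4 = 20 pairs (a, b) and collect distinct sums.
a = -6: -6+-4=-10, -6+-1=-7, -6+8=2, -6+9=3
a = -2: -2+-4=-6, -2+-1=-3, -2+8=6, -2+9=7
a = 0: 0+-4=-4, 0+-1=-1, 0+8=8, 0+9=9
a = 3: 3+-4=-1, 3+-1=2, 3+8=11, 3+9=12
a = 6: 6+-4=2, 6+-1=5, 6+8=14, 6+9=15
Collecting distinct sums: A + B = {-10, -7, -6, -4, -3, -1, 2, 3, 5, 6, 7, 8, 9, 11, 12, 14, 15}
|A + B| = 17

A + B = {-10, -7, -6, -4, -3, -1, 2, 3, 5, 6, 7, 8, 9, 11, 12, 14, 15}


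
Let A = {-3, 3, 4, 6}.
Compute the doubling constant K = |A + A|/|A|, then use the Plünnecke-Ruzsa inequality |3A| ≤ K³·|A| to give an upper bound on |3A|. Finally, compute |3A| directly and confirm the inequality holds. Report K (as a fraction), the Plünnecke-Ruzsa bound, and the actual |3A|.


|A| = 4.
Step 1: Compute A + A by enumerating all 16 pairs.
A + A = {-6, 0, 1, 3, 6, 7, 8, 9, 10, 12}, so |A + A| = 10.
Step 2: Doubling constant K = |A + A|/|A| = 10/4 = 10/4 ≈ 2.5000.
Step 3: Plünnecke-Ruzsa gives |3A| ≤ K³·|A| = (2.5000)³ · 4 ≈ 62.5000.
Step 4: Compute 3A = A + A + A directly by enumerating all triples (a,b,c) ∈ A³; |3A| = 18.
Step 5: Check 18 ≤ 62.5000? Yes ✓.

K = 10/4, Plünnecke-Ruzsa bound K³|A| ≈ 62.5000, |3A| = 18, inequality holds.
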